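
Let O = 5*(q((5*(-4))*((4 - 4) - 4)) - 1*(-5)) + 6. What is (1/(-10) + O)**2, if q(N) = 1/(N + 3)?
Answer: 660335809/688900 ≈ 958.54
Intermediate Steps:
q(N) = 1/(3 + N)
O = 2578/83 (O = 5*(1/(3 + (5*(-4))*((4 - 4) - 4)) - 1*(-5)) + 6 = 5*(1/(3 - 20*(0 - 4)) + 5) + 6 = 5*(1/(3 - 20*(-4)) + 5) + 6 = 5*(1/(3 + 80) + 5) + 6 = 5*(1/83 + 5) + 6 = 5*(416/83) + 6 = 2080/83 + 6 = 2578/83 ≈ 31.060)
(1/(-10) + O)**2 = (1/(-10) + 2578/83)**2 = (-1/10 + 2578/83)**2 = (25697/830)**2 = 660335809/688900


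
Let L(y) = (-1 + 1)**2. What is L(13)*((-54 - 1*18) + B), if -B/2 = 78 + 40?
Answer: 0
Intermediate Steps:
L(y) = 0 (L(y) = 0**2 = 0)
B = -236 (B = -2*(78 + 40) = -2*118 = -236)
L(13)*((-54 - 1*18) + B) = 0*((-54 - 1*18) - 236) = 0*((-54 - 18) - 236) = 0*(-72 - 236) = 0*(-308) = 0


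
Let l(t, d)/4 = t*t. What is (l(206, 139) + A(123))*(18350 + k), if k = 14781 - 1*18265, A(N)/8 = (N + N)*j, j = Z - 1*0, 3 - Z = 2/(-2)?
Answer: 2640439456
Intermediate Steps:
Z = 4 (Z = 3 - 2/(-2) = 3 - 2*(-1)/2 = 3 - 1*(-1) = 3 + 1 = 4)
j = 4 (j = 4 - 1*0 = 4 + 0 = 4)
l(t, d) = 4*t**2 (l(t, d) = 4*(t*t) = 4*t**2)
A(N) = 64*N (A(N) = 8*((N + N)*4) = 8*((2*N)*4) = 8*(8*N) = 64*N)
k = -3484 (k = 14781 - 18265 = -3484)
(l(206, 139) + A(123))*(18350 + k) = (4*206**2 + 64*123)*(18350 - 3484) = (4*42436 + 7872)*14866 = (169744 + 7872)*14866 = 177616*14866 = 2640439456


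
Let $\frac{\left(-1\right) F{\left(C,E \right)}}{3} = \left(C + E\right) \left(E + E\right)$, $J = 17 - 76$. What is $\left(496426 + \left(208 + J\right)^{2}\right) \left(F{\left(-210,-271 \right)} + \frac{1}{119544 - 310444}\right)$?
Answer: $- \frac{3366656694257149}{8300} \approx -4.0562 \cdot 10^{11}$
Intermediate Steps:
$J = -59$
$F{\left(C,E \right)} = - 6 E \left(C + E\right)$ ($F{\left(C,E \right)} = - 3 \left(C + E\right) \left(E + E\right) = - 3 \left(C + E\right) 2 E = - 3 \cdot 2 E \left(C + E\right) = - 6 E \left(C + E\right)$)
$\left(496426 + \left(208 + J\right)^{2}\right) \left(F{\left(-210,-271 \right)} + \frac{1}{119544 - 310444}\right) = \left(496426 + \left(208 - 59\right)^{2}\right) \left(\left(-6\right) \left(-271\right) \left(-210 - 271\right) + \frac{1}{119544 - 310444}\right) = \left(496426 + 149^{2}\right) \left(\left(-6\right) \left(-271\right) \left(-481\right) + \frac{1}{-190900}\right) = \left(496426 + 22201\right) \left(-782106 - \frac{1}{190900}\right) = 518627 \left(- \frac{149304035401}{190900}\right) = - \frac{3366656694257149}{8300}$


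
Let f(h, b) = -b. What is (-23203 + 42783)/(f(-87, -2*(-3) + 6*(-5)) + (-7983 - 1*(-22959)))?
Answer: 979/750 ≈ 1.3053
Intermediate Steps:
(-23203 + 42783)/(f(-87, -2*(-3) + 6*(-5)) + (-7983 - 1*(-22959))) = (-23203 + 42783)/(-(-2*(-3) + 6*(-5)) + (-7983 - 1*(-22959))) = 19580/(-(6 - 30) + (-7983 + 22959)) = 19580/(-1*(-24) + 14976) = 19580/(24 + 14976) = 19580/15000 = 19580*(1/15000) = 979/750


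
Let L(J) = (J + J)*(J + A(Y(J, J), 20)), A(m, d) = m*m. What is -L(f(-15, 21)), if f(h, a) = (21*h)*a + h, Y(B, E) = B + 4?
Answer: 582077481960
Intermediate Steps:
Y(B, E) = 4 + B
f(h, a) = h + 21*a*h (f(h, a) = 21*a*h + h = h + 21*a*h)
A(m, d) = m²
L(J) = 2*J*(J + (4 + J)²) (L(J) = (J + J)*(J + (4 + J)²) = (2*J)*(J + (4 + J)²) = 2*J*(J + (4 + J)²))
-L(f(-15, 21)) = -2*(-15*(1 + 21*21))*(-15*(1 + 21*21) + (4 - 15*(1 + 21*21))²) = -2*(-15*(1 + 441))*(-15*(1 + 441) + (4 - 15*(1 + 441))²) = -2*(-15*442)*(-15*442 + (4 - 15*442)²) = -2*(-6630)*(-6630 + (4 - 6630)²) = -2*(-6630)*(-6630 + (-6626)²) = -2*(-6630)*(-6630 + 43903876) = -2*(-6630)*43897246 = -1*(-582077481960) = 582077481960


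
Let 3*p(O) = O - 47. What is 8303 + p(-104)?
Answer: 24758/3 ≈ 8252.7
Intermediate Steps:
p(O) = -47/3 + O/3 (p(O) = (O - 47)/3 = (-47 + O)/3 = -47/3 + O/3)
8303 + p(-104) = 8303 + (-47/3 + (⅓)*(-104)) = 8303 + (-47/3 - 104/3) = 8303 - 151/3 = 24758/3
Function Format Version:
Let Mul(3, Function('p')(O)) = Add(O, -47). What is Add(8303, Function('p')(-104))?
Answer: Rational(24758, 3) ≈ 8252.7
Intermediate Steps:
Function('p')(O) = Add(Rational(-47, 3), Mul(Rational(1, 3), O)) (Function('p')(O) = Mul(Rational(1, 3), Add(O, -47)) = Mul(Rational(1, 3), Add(-47, O)) = Add(Rational(-47, 3), Mul(Rational(1, 3), O)))
Add(8303, Function('p')(-104)) = Add(8303, Add(Rational(-47, 3), Mul(Rational(1, 3), -104))) = Add(8303, Add(Rational(-47, 3), Rational(-104, 3))) = Add(8303, Rational(-151, 3)) = Rational(24758, 3)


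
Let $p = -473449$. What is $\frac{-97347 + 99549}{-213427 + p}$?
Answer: $- \frac{1101}{343438} \approx -0.0032058$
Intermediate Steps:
$\frac{-97347 + 99549}{-213427 + p} = \frac{-97347 + 99549}{-213427 - 473449} = \frac{2202}{-686876} = 2202 \left(- \frac{1}{686876}\right) = - \frac{1101}{343438}$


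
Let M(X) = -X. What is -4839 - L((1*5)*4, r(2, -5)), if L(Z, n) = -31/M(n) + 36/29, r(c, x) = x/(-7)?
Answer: -708128/145 ≈ -4883.6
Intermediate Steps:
r(c, x) = -x/7 (r(c, x) = x*(-1/7) = -x/7)
L(Z, n) = 36/29 + 31/n (L(Z, n) = -31*(-1/n) + 36/29 = -(-31)/n + 36*(1/29) = 31/n + 36/29 = 36/29 + 31/n)
-4839 - L((1*5)*4, r(2, -5)) = -4839 - (36/29 + 31/((-1/7*(-5)))) = -4839 - (36/29 + 31/(5/7)) = -4839 - (36/29 + 31*(7/5)) = -4839 - (36/29 + 217/5) = -4839 - 1*6473/145 = -4839 - 6473/145 = -708128/145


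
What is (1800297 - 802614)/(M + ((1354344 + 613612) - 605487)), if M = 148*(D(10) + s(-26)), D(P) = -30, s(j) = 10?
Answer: 997683/1359509 ≈ 0.73386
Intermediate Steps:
M = -2960 (M = 148*(-30 + 10) = 148*(-20) = -2960)
(1800297 - 802614)/(M + ((1354344 + 613612) - 605487)) = (1800297 - 802614)/(-2960 + ((1354344 + 613612) - 605487)) = 997683/(-2960 + (1967956 - 605487)) = 997683/(-2960 + 1362469) = 997683/1359509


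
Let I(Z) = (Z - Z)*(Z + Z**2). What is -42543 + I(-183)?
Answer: -42543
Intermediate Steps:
I(Z) = 0 (I(Z) = 0*(Z + Z**2) = 0)
-42543 + I(-183) = -42543 + 0 = -42543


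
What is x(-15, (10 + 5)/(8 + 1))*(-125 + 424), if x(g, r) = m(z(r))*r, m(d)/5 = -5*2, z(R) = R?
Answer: -74750/3 ≈ -24917.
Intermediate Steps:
m(d) = -50 (m(d) = 5*(-5*2) = 5*(-10) = -50)
x(g, r) = -50*r
x(-15, (10 + 5)/(8 + 1))*(-125 + 424) = (-50*(10 + 5)/(8 + 1))*(-125 + 424) = -750/9*299 = -50*5/3*299 = -250/3*299 = -74750/3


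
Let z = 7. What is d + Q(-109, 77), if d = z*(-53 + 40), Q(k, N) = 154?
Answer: 63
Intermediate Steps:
d = -91 (d = 7*(-53 + 40) = 7*(-13) = -91)
d + Q(-109, 77) = -91 + 154 = 63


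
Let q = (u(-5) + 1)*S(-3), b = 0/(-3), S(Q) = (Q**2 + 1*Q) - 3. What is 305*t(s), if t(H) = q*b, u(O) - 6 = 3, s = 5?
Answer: 0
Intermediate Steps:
S(Q) = -3 + Q + Q**2 (S(Q) = (Q**2 + Q) - 3 = (Q + Q**2) - 3 = -3 + Q + Q**2)
u(O) = 9 (u(O) = 6 + 3 = 9)
b = 0 (b = 0*(-1/3) = 0)
q = 30 (q = (9 + 1)*(-3 - 3 + (-3)**2) = 10*(-3 - 3 + 9) = 10*3 = 30)
t(H) = 0 (t(H) = 30*0 = 0)
305*t(s) = 305*0 = 0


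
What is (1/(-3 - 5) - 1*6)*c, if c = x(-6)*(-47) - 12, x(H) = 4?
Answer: 1225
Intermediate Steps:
c = -200 (c = 4*(-47) - 12 = -188 - 12 = -200)
(1/(-3 - 5) - 1*6)*c = (1/(-3 - 5) - 1*6)*(-200) = (1/(-8) - 6)*(-200) = (-⅛ - 6)*(-200) = -49/8*(-200) = 1225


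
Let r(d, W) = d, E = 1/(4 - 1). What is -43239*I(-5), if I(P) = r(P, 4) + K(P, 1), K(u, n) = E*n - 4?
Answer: 374738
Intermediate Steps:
E = 1/3 ≈ 0.33333
K(u, n) = -4 + n/3 (K(u, n) = n/3 - 4 = -4 + n/3)
I(P) = -11/3 + P (I(P) = P + (-4 + (1/3)*1) = P + (-4 + 1/3) = P - 11/3 = -11/3 + P)
-43239*I(-5) = -43239*(-11/3 - 5) = -43239*(-26/3) = 374738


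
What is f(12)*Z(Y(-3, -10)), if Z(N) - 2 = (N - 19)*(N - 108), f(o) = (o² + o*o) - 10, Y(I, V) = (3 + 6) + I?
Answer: 369184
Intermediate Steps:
Y(I, V) = 9 + I
f(o) = -10 + 2*o² (f(o) = (o² + o²) - 10 = 2*o² - 10 = -10 + 2*o²)
Z(N) = 2 + (-108 + N)*(-19 + N) (Z(N) = 2 + (N - 19)*(N - 108) = 2 + (-19 + N)*(-108 + N) = 2 + (-108 + N)*(-19 + N))
f(12)*Z(Y(-3, -10)) = (-10 + 2*12²)*(2054 + (9 - 3)² - 127*(9 - 3)) = (-10 + 2*144)*(2054 + 6² - 127*6) = (-10 + 288)*(2054 + 36 - 762) = 278*1328 = 369184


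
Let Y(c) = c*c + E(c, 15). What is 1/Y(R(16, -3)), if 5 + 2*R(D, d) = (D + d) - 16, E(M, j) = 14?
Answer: 1/30 ≈ 0.033333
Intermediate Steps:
R(D, d) = -21/2 + D/2 + d/2 (R(D, d) = -5/2 + ((D + d) - 16)/2 = -5/2 + (-16 + D + d)/2 = -5/2 + (-8 + D/2 + d/2) = -21/2 + D/2 + d/2)
Y(c) = 14 + c² (Y(c) = c*c + 14 = c² + 14 = 14 + c²)
1/Y(R(16, -3)) = 1/(14 + (-21/2 + (½)*16 + (½)*(-3))²) = 1/(14 + (-21/2 + 8 - 3/2)²) = 1/(14 + (-4)²) = 1/(14 + 16) = 1/30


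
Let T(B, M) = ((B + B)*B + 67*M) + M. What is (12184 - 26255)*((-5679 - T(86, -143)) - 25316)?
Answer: 507442473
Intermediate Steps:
T(B, M) = 2*B² + 68*M (T(B, M) = ((2*B)*B + 67*M) + M = (2*B² + 67*M) + M = 2*B² + 68*M)
(12184 - 26255)*((-5679 - T(86, -143)) - 25316) = (12184 - 26255)*((-5679 - (2*86² + 68*(-143))) - 25316) = -14071*((-5679 - (2*7396 - 9724)) - 25316) = -14071*((-5679 - (14792 - 9724)) - 25316) = -14071*((-5679 - 1*5068) - 25316) = -14071*((-5679 - 5068) - 25316) = -14071*(-10747 - 25316) = -14071*(-36063) = 507442473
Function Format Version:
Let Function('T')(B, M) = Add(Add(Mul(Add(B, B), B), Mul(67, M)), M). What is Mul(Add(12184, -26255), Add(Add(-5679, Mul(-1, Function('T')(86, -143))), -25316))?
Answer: 507442473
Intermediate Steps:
Function('T')(B, M) = Add(Mul(2, Pow(B, 2)), Mul(68, M)) (Function('T')(B, M) = Add(Add(Mul(Mul(2, B), B), Mul(67, M)), M) = Add(Add(Mul(2, Pow(B, 2)), Mul(67, M)), M) = Add(Mul(2, Pow(B, 2)), Mul(68, M)))
Mul(Add(12184, -26255), Add(Add(-5679, Mul(-1, Function('T')(86, -143))), -25316)) = Mul(Add(12184, -26255), Add(Add(-5679, Mul(-1, Add(Mul(2, Pow(86, 2)), Mul(68, -143)))), -25316)) = Mul(-14071, Add(Add(-5679, Mul(-1, Add(Mul(2, 7396), -9724))), -25316)) = Mul(-14071, Add(Add(-5679, Mul(-1, Add(14792, -9724))), -25316)) = Mul(-14071, Add(Add(-5679, Mul(-1, 5068)), -25316)) = Mul(-14071, Add(Add(-5679, -5068), -25316)) = Mul(-14071, Add(-10747, -25316)) = Mul(-14071, -36063) = 507442473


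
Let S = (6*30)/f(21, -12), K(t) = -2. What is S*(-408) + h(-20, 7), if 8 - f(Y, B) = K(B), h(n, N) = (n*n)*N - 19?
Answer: -4563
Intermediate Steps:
h(n, N) = -19 + N*n² (h(n, N) = n²*N - 19 = N*n² - 19 = -19 + N*n²)
f(Y, B) = 10 (f(Y, B) = 8 - 1*(-2) = 8 + 2 = 10)
S = 18 (S = (6*30)/10 = 180*(⅒) = 18)
S*(-408) + h(-20, 7) = 18*(-408) + (-19 + 7*(-20)²) = -7344 + (-19 + 7*400) = -7344 + (-19 + 2800) = -7344 + 2781 = -4563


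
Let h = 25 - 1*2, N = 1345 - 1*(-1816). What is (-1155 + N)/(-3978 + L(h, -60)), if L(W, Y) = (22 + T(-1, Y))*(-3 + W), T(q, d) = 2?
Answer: -1003/1749 ≈ -0.57347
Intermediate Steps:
N = 3161 (N = 1345 + 1816 = 3161)
h = 23 (h = 25 - 2 = 23)
L(W, Y) = -72 + 24*W (L(W, Y) = (22 + 2)*(-3 + W) = 24*(-3 + W) = -72 + 24*W)
(-1155 + N)/(-3978 + L(h, -60)) = (-1155 + 3161)/(-3978 + (-72 + 24*23)) = 2006/(-3978 + (-72 + 552)) = 2006/(-3978 + 480) = 2006/(-3498) = 2006*(-1/3498) = -1003/1749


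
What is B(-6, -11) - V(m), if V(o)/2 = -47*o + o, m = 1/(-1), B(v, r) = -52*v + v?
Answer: 214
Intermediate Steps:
B(v, r) = -51*v
m = -1
V(o) = -92*o (V(o) = 2*(-47*o + o) = 2*(-46*o) = -92*o)
B(-6, -11) - V(m) = -51*(-6) - (-92)*(-1) = 306 - 1*92 = 306 - 92 = 214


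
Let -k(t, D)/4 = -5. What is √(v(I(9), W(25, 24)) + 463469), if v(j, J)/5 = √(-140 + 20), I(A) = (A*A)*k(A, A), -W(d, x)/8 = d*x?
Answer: √(463469 + 10*I*√30) ≈ 680.79 + 0.04*I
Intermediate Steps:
k(t, D) = 20 (k(t, D) = -4*(-5) = 20)
W(d, x) = -8*d*x
I(A) = 20*A² (I(A) = (A*A)*20 = A²*20 = 20*A²)
v(j, J) = 10*I*√30 (v(j, J) = 5*√(-140 + 20) = 5*√(-120) = 5*(2*I*√30) = 10*I*√30)
√(v(I(9), W(25, 24)) + 463469) = √(10*I*√30 + 463469) = √(463469 + 10*I*√30)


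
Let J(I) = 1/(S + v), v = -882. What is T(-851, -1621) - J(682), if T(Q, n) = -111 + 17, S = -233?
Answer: -104809/1115 ≈ -93.999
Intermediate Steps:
T(Q, n) = -94
J(I) = -1/1115 (J(I) = 1/(-233 - 882) = 1/(-1115) = -1/1115)
T(-851, -1621) - J(682) = -94 - 1*(-1/1115) = -94 + 1/1115 = -104809/1115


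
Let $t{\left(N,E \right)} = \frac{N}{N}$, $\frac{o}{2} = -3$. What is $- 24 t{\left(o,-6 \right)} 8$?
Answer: $-192$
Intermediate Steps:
$o = -6$ ($o = 2 \left(-3\right) = -6$)
$t{\left(N,E \right)} = 1$
$- 24 t{\left(o,-6 \right)} 8 = \left(-24\right) 1 \cdot 8 = \left(-24\right) 8 = -192$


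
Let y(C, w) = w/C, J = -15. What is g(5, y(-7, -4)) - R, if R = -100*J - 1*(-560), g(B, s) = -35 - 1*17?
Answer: -2112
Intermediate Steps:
g(B, s) = -52 (g(B, s) = -35 - 17 = -52)
R = 2060 (R = -100*(-15) - 1*(-560) = 1500 + 560 = 2060)
g(5, y(-7, -4)) - R = -52 - 1*2060 = -52 - 2060 = -2112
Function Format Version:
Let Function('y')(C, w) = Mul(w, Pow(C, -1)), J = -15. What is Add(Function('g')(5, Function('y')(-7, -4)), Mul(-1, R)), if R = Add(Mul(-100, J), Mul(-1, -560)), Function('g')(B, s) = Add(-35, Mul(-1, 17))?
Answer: -2112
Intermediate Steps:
Function('g')(B, s) = -52 (Function('g')(B, s) = Add(-35, -17) = -52)
R = 2060 (R = Add(Mul(-100, -15), Mul(-1, -560)) = Add(1500, 560) = 2060)
Add(Function('g')(5, Function('y')(-7, -4)), Mul(-1, R)) = Add(-52, Mul(-1, 2060)) = Add(-52, -2060) = -2112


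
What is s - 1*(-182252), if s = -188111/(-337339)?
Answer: 61480895539/337339 ≈ 1.8225e+5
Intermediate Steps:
s = 188111/337339 (s = -188111*(-1/337339) = 188111/337339 ≈ 0.55763)
s - 1*(-182252) = 188111/337339 - 1*(-182252) = 188111/337339 + 182252 = 61480895539/337339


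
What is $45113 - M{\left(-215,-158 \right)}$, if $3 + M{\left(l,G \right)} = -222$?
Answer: $45338$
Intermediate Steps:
$M{\left(l,G \right)} = -225$ ($M{\left(l,G \right)} = -3 - 222 = -225$)
$45113 - M{\left(-215,-158 \right)} = 45113 - -225 = 45113 + 225 = 45338$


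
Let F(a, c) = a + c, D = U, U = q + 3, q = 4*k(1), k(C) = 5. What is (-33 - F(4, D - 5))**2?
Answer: 3025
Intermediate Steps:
q = 20 (q = 4*5 = 20)
U = 23 (U = 20 + 3 = 23)
D = 23
(-33 - F(4, D - 5))**2 = (-33 - (4 + (23 - 5)))**2 = (-33 - (4 + 18))**2 = (-33 - 1*22)**2 = (-33 - 22)**2 = (-55)**2 = 3025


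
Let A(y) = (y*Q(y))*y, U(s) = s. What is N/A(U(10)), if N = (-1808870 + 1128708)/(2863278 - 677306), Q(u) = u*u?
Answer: -340081/10929860000 ≈ -3.1115e-5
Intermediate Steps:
Q(u) = u**2
A(y) = y**4 (A(y) = (y*y**2)*y = y**3*y = y**4)
N = -340081/1092986 (N = -680162/2185972 = -680162*1/2185972 = -340081/1092986 ≈ -0.31115)
N/A(U(10)) = -340081/(1092986*(10**4)) = -340081/1092986/10000 = -340081/1092986*1/10000 = -340081/10929860000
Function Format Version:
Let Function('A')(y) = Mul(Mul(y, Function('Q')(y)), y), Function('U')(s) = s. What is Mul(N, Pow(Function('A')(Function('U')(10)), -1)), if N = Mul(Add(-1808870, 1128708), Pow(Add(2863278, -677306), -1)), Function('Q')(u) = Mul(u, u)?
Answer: Rational(-340081, 10929860000) ≈ -3.1115e-5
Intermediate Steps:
Function('Q')(u) = Pow(u, 2)
Function('A')(y) = Pow(y, 4) (Function('A')(y) = Mul(Mul(y, Pow(y, 2)), y) = Mul(Pow(y, 3), y) = Pow(y, 4))
N = Rational(-340081, 1092986) (N = Mul(-680162, Pow(2185972, -1)) = Mul(-680162, Rational(1, 2185972)) = Rational(-340081, 1092986) ≈ -0.31115)
Mul(N, Pow(Function('A')(Function('U')(10)), -1)) = Mul(Rational(-340081, 1092986), Pow(Pow(10, 4), -1)) = Mul(Rational(-340081, 1092986), Pow(10000, -1)) = Mul(Rational(-340081, 1092986), Rational(1, 10000)) = Rational(-340081, 10929860000)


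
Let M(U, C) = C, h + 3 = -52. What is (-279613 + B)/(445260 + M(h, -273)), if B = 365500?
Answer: 3181/16481 ≈ 0.19301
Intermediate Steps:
h = -55 (h = -3 - 52 = -55)
(-279613 + B)/(445260 + M(h, -273)) = (-279613 + 365500)/(445260 - 273) = 85887/444987 = 85887*(1/444987) = 3181/16481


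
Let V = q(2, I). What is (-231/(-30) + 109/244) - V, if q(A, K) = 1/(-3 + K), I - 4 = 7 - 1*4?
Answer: 4817/610 ≈ 7.8967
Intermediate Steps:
I = 7 (I = 4 + (7 - 1*4) = 4 + (7 - 4) = 4 + 3 = 7)
V = ¼ (V = 1/(-3 + 7) = 1/4 = ¼ ≈ 0.25000)
(-231/(-30) + 109/244) - V = (-231/(-30) + 109/244) - 1*¼ = (-231*(-1/30) + 109*(1/244)) - ¼ = (77/10 + 109/244) - ¼ = 9939/1220 - ¼ = 4817/610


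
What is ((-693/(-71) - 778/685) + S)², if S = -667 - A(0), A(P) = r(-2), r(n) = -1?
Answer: 1022173167502249/2365363225 ≈ 4.3214e+5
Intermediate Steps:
A(P) = -1
S = -666 (S = -667 - 1*(-1) = -667 + 1 = -666)
((-693/(-71) - 778/685) + S)² = ((-693/(-71) - 778/685) - 666)² = ((-693*(-1/71) - 778*1/685) - 666)² = ((693/71 - 778/685) - 666)² = (419467/48635 - 666)² = (-31971443/48635)² = 1022173167502249/2365363225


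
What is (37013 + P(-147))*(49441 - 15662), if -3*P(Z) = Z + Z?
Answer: 1253572469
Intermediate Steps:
P(Z) = -2*Z/3 (P(Z) = -(Z + Z)/3 = -2*Z/3)
(37013 + P(-147))*(49441 - 15662) = (37013 - ⅔*(-147))*(49441 - 15662) = (37013 + 98)*33779 = 37111*33779 = 1253572469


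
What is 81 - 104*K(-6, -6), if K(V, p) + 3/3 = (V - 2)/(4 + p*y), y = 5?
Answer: 153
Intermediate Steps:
K(V, p) = -1 + (-2 + V)/(4 + 5*p) (K(V, p) = -1 + (V - 2)/(4 + p*5) = -1 + (-2 + V)/(4 + 5*p))
81 - 104*K(-6, -6) = 81 - 104*(-6 - 6 - 5*(-6))/(4 + 5*(-6)) = 81 - 104*(-6 - 6 + 30)/(4 - 30) = 81 - 104*18/(-26) = 81 - (-4)*18 = 81 - 104*(-9/13) = 81 + 72 = 153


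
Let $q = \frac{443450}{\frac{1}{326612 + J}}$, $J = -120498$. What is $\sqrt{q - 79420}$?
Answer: $2 \sqrt{22850293470} \approx 3.0233 \cdot 10^{5}$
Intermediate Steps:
$q = 91401253300$ ($q = \frac{443450}{\frac{1}{326612 - 120498}} = \frac{443450}{\frac{1}{206114}} = 443450 \frac{1}{\frac{1}{206114}} = 443450 \cdot 206114 = 91401253300$)
$\sqrt{q - 79420} = \sqrt{91401253300 - 79420} = \sqrt{91401173880} = 2 \sqrt{22850293470}$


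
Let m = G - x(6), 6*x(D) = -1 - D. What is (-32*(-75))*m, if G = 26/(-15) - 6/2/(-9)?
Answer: -560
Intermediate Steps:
G = -7/5 (G = 26*(-1/15) - 6*½*(-⅑) = -26/15 - 3*(-⅑) = -26/15 + ⅓ = -7/5 ≈ -1.4000)
x(D) = -⅙ - D/6 (x(D) = (-1 - D)/6 = -⅙ - D/6)
m = -7/30 (m = -7/5 - (-⅙ - ⅙*6) = -7/5 - (-⅙ - 1) = -7/5 - 1*(-7/6) = -7/5 + 7/6 = -7/30 ≈ -0.23333)
(-32*(-75))*m = -32*(-75)*(-7/30) = 2400*(-7/30) = -560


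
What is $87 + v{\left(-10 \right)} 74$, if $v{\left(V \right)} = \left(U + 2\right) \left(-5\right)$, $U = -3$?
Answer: $457$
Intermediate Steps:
$v{\left(V \right)} = 5$ ($v{\left(V \right)} = \left(-3 + 2\right) \left(-5\right) = \left(-1\right) \left(-5\right) = 5$)
$87 + v{\left(-10 \right)} 74 = 87 + 5 \cdot 74 = 87 + 370 = 457$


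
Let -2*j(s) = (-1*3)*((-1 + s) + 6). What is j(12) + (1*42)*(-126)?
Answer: -10533/2 ≈ -5266.5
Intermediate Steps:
j(s) = 15/2 + 3*s/2 (j(s) = -(-1*3)*((-1 + s) + 6)/2 = -(-3)*(5 + s)/2 = -(-15 - 3*s)/2 = 15/2 + 3*s/2)
j(12) + (1*42)*(-126) = (15/2 + (3/2)*12) + (1*42)*(-126) = (15/2 + 18) + 42*(-126) = 51/2 - 5292 = -10533/2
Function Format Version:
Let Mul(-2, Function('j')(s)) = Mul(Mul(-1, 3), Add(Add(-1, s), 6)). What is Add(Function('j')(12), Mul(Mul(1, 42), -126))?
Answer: Rational(-10533, 2) ≈ -5266.5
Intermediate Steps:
Function('j')(s) = Add(Rational(15, 2), Mul(Rational(3, 2), s)) (Function('j')(s) = Mul(Rational(-1, 2), Mul(Mul(-1, 3), Add(Add(-1, s), 6))) = Mul(Rational(-1, 2), Mul(-3, Add(5, s))) = Mul(Rational(-1, 2), Add(-15, Mul(-3, s))) = Add(Rational(15, 2), Mul(Rational(3, 2), s)))
Add(Function('j')(12), Mul(Mul(1, 42), -126)) = Add(Add(Rational(15, 2), Mul(Rational(3, 2), 12)), Mul(Mul(1, 42), -126)) = Add(Add(Rational(15, 2), 18), Mul(42, -126)) = Add(Rational(51, 2), -5292) = Rational(-10533, 2)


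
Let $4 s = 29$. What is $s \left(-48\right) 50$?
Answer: $-17400$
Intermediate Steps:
$s = \frac{29}{4}$ ($s = \frac{1}{4} \cdot 29 = \frac{29}{4} \approx 7.25$)
$s \left(-48\right) 50 = \frac{29}{4} \left(-48\right) 50 = \left(-348\right) 50 = -17400$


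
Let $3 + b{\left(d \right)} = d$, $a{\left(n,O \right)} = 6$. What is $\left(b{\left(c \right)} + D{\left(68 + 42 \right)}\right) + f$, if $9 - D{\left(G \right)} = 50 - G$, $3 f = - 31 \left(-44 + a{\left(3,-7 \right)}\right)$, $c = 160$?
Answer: $\frac{1856}{3} \approx 618.67$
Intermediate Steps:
$b{\left(d \right)} = -3 + d$
$f = \frac{1178}{3}$ ($f = \frac{\left(-31\right) \left(-44 + 6\right)}{3} = \frac{\left(-31\right) \left(-38\right)}{3} = \frac{1}{3} \cdot 1178 = \frac{1178}{3} \approx 392.67$)
$D{\left(G \right)} = -41 + G$ ($D{\left(G \right)} = 9 - \left(50 - G\right) = 9 + \left(-50 + G\right) = -41 + G$)
$\left(b{\left(c \right)} + D{\left(68 + 42 \right)}\right) + f = \left(\left(-3 + 160\right) + \left(-41 + \left(68 + 42\right)\right)\right) + \frac{1178}{3} = \left(157 + \left(-41 + 110\right)\right) + \frac{1178}{3} = \left(157 + 69\right) + \frac{1178}{3} = 226 + \frac{1178}{3} = \frac{1856}{3}$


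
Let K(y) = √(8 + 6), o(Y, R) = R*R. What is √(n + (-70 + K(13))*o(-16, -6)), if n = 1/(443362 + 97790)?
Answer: √(-5124796020562 + 73211371776*√14)/45096 ≈ 48.84*I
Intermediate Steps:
o(Y, R) = R²
K(y) = √14
n = 1/541152 ≈ 1.8479e-6
√(n + (-70 + K(13))*o(-16, -6)) = √(1/541152 + (-70 + √14)*(-6)²) = √(1/541152 + (-70 + √14)*36) = √(1/541152 + (-2520 + 36*√14)) = √(-1363703039/541152 + 36*√14)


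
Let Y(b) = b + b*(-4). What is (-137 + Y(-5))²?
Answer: 14884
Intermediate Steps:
Y(b) = -3*b (Y(b) = b - 4*b = -3*b)
(-137 + Y(-5))² = (-137 - 3*(-5))² = (-137 + 15)² = (-122)² = 14884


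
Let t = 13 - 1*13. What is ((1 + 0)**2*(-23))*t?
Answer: 0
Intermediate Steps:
t = 0 (t = 13 - 13 = 0)
((1 + 0)**2*(-23))*t = ((1 + 0)**2*(-23))*0 = (1**2*(-23))*0 = (1*(-23))*0 = -23*0 = 0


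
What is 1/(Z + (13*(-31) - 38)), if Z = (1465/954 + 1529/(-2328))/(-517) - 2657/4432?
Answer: -106018195536/46817762743523 ≈ -0.0022645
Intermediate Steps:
Z = -63738512147/106018195536 (Z = (1465*(1/954) + 1529*(-1/2328))*(-1/517) - 2657*1/4432 = (1465/954 - 1529/2328)*(-1/517) - 2657/4432 = (325309/370152)*(-1/517) - 2657/4432 = -325309/191368584 - 2657/4432 = -63738512147/106018195536 ≈ -0.60120)
1/(Z + (13*(-31) - 38)) = 1/(-63738512147/106018195536 + (13*(-31) - 38)) = 1/(-63738512147/106018195536 + (-403 - 38)) = 1/(-63738512147/106018195536 - 441) = 1/(-46817762743523/106018195536) = -106018195536/46817762743523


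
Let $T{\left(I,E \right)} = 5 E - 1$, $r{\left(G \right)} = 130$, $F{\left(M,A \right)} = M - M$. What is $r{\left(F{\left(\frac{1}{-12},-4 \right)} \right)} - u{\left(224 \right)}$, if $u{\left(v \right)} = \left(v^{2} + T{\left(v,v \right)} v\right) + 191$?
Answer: $-300893$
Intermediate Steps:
$F{\left(M,A \right)} = 0$
$T{\left(I,E \right)} = -1 + 5 E$
$u{\left(v \right)} = 191 + v^{2} + v \left(-1 + 5 v\right)$ ($u{\left(v \right)} = \left(v^{2} + \left(-1 + 5 v\right) v\right) + 191 = \left(v^{2} + v \left(-1 + 5 v\right)\right) + 191 = 191 + v^{2} + v \left(-1 + 5 v\right)$)
$r{\left(F{\left(\frac{1}{-12},-4 \right)} \right)} - u{\left(224 \right)} = 130 - \left(191 - 224 + 6 \cdot 224^{2}\right) = 130 - \left(191 - 224 + 6 \cdot 50176\right) = 130 - \left(191 - 224 + 301056\right) = 130 - 301023 = -300893$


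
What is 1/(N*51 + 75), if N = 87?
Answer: 1/4512 ≈ 0.00022163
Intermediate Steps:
1/(N*51 + 75) = 1/(87*51 + 75) = 1/(4437 + 75) = 1/4512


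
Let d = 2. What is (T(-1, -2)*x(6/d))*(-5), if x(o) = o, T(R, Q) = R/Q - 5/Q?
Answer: -45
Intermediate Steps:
T(R, Q) = -5/Q + R/Q
(T(-1, -2)*x(6/d))*(-5) = (((-5 - 1)/(-2))*(6/2))*(-5) = ((-½*(-6))*(6*(½)))*(-5) = (3*3)*(-5) = 9*(-5) = -45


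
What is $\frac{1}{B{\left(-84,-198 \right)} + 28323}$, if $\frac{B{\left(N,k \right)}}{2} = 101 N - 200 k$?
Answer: $\frac{1}{90555} \approx 1.1043 \cdot 10^{-5}$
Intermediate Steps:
$B{\left(N,k \right)} = - 400 k + 202 N$ ($B{\left(N,k \right)} = 2 \left(101 N - 200 k\right) = 2 \left(- 200 k + 101 N\right) = - 400 k + 202 N$)
$\frac{1}{B{\left(-84,-198 \right)} + 28323} = \frac{1}{\left(\left(-400\right) \left(-198\right) + 202 \left(-84\right)\right) + 28323} = \frac{1}{\left(79200 - 16968\right) + 28323} = \frac{1}{62232 + 28323} = \frac{1}{90555}$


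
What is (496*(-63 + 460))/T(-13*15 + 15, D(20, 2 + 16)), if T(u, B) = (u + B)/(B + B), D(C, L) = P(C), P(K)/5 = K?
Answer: -492280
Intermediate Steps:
P(K) = 5*K
D(C, L) = 5*C
T(u, B) = (B + u)/(2*B) (T(u, B) = (B + u)/((2*B)) = (B + u)*(1/(2*B)) = (B + u)/(2*B))
(496*(-63 + 460))/T(-13*15 + 15, D(20, 2 + 16)) = (496*(-63 + 460))/(((5*20 + (-13*15 + 15))/(2*((5*20))))) = (496*397)/(((½)*(100 + (-195 + 15))/100)) = 196912/(((½)*(1/100)*(100 - 180))) = 196912/(((½)*(1/100)*(-80))) = 196912/(-⅖) = 196912*(-5/2) = -492280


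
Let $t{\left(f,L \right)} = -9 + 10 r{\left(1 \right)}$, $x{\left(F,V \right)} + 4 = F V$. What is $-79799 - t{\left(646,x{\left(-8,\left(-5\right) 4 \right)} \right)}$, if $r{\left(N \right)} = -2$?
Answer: $-79770$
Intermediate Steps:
$x{\left(F,V \right)} = -4 + F V$
$t{\left(f,L \right)} = -29$ ($t{\left(f,L \right)} = -9 + 10 \left(-2\right) = -9 - 20 = -29$)
$-79799 - t{\left(646,x{\left(-8,\left(-5\right) 4 \right)} \right)} = -79799 - -29 = -79799 + 29 = -79770$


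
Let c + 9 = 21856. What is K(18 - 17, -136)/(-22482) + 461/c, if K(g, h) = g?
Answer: 10342355/491164254 ≈ 0.021057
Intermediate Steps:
c = 21847 (c = -9 + 21856 = 21847)
K(18 - 17, -136)/(-22482) + 461/c = (18 - 17)/(-22482) + 461/21847 = 1*(-1/22482) + 461*(1/21847) = -1/22482 + 461/21847 = 10342355/491164254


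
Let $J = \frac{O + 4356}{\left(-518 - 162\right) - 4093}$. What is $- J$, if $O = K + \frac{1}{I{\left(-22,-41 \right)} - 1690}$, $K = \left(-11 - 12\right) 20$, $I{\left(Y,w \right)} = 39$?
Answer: $\frac{6432295}{7880223} \approx 0.81626$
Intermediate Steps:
$K = -460$ ($K = \left(-23\right) 20 = -460$)
$O = - \frac{759461}{1651}$ ($O = -460 + \frac{1}{39 - 1690} = -460 + \frac{1}{-1651} = -460 - \frac{1}{1651} = - \frac{759461}{1651} \approx -460.0$)
$J = - \frac{6432295}{7880223}$ ($J = \frac{- \frac{759461}{1651} + 4356}{\left(-518 - 162\right) - 4093} = \frac{6432295}{1651 \left(-680 - 4093\right)} = \frac{6432295}{1651 \left(-4773\right)} = \frac{6432295}{1651} \left(- \frac{1}{4773}\right) = - \frac{6432295}{7880223} \approx -0.81626$)
$- J = \left(-1\right) \left(- \frac{6432295}{7880223}\right) = \frac{6432295}{7880223}$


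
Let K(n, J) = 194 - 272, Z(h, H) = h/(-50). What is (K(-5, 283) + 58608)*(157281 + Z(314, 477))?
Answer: 46026446808/5 ≈ 9.2053e+9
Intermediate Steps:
Z(h, H) = -h/50 (Z(h, H) = h*(-1/50) = -h/50)
K(n, J) = -78
(K(-5, 283) + 58608)*(157281 + Z(314, 477)) = (-78 + 58608)*(157281 - 1/50*314) = 58530*(157281 - 157/25) = 58530*(3931868/25) = 46026446808/5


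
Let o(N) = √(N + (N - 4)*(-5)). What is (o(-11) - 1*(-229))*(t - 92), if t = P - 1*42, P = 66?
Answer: -16116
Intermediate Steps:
o(N) = √(20 - 4*N) (o(N) = √(N + (-4 + N)*(-5)) = √(N + (20 - 5*N)) = √(20 - 4*N))
t = 24 (t = 66 - 1*42 = 66 - 42 = 24)
(o(-11) - 1*(-229))*(t - 92) = (2*√(5 - 1*(-11)) - 1*(-229))*(24 - 92) = (2*√(5 + 11) + 229)*(-68) = (2*√16 + 229)*(-68) = (2*4 + 229)*(-68) = (8 + 229)*(-68) = 237*(-68) = -16116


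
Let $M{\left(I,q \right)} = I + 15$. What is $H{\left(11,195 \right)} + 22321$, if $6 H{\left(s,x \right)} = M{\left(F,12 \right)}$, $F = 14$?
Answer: $\frac{133955}{6} \approx 22326.0$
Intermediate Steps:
$M{\left(I,q \right)} = 15 + I$
$H{\left(s,x \right)} = \frac{29}{6}$ ($H{\left(s,x \right)} = \frac{15 + 14}{6} = \frac{1}{6} \cdot 29 = \frac{29}{6}$)
$H{\left(11,195 \right)} + 22321 = \frac{29}{6} + 22321 = \frac{133955}{6}$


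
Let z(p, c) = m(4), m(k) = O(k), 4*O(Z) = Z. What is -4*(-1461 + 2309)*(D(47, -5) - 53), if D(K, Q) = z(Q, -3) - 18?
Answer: 237440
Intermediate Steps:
O(Z) = Z/4
m(k) = k/4
z(p, c) = 1 (z(p, c) = (¼)*4 = 1)
D(K, Q) = -17 (D(K, Q) = 1 - 18 = -17)
-4*(-1461 + 2309)*(D(47, -5) - 53) = -4*(-1461 + 2309)*(-17 - 53) = -3392*(-70) = -4*(-59360) = 237440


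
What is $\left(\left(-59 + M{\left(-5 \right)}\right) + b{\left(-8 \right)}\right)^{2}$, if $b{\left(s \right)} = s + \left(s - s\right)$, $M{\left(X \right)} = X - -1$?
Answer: $5041$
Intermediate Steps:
$M{\left(X \right)} = 1 + X$ ($M{\left(X \right)} = X + 1 = 1 + X$)
$b{\left(s \right)} = s$ ($b{\left(s \right)} = s + 0 = s$)
$\left(\left(-59 + M{\left(-5 \right)}\right) + b{\left(-8 \right)}\right)^{2} = \left(\left(-59 + \left(1 - 5\right)\right) - 8\right)^{2} = \left(\left(-59 - 4\right) - 8\right)^{2} = \left(-63 - 8\right)^{2} = \left(-71\right)^{2} = 5041$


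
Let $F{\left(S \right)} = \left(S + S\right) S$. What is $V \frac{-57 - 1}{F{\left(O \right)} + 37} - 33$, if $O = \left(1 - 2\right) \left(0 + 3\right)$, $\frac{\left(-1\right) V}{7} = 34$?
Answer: $\frac{11989}{55} \approx 217.98$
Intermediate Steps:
$V = -238$ ($V = \left(-7\right) 34 = -238$)
$O = -3$ ($O = \left(-1\right) 3 = -3$)
$F{\left(S \right)} = 2 S^{2}$ ($F{\left(S \right)} = 2 S S = 2 S^{2}$)
$V \frac{-57 - 1}{F{\left(O \right)} + 37} - 33 = - 238 \frac{-57 - 1}{2 \left(-3\right)^{2} + 37} - 33 = - 238 \left(- \frac{58}{2 \cdot 9 + 37}\right) - 33 = - 238 \left(- \frac{58}{18 + 37}\right) - 33 = - 238 \left(- \frac{58}{55}\right) - 33 = - 238 \left(\left(-58\right) \frac{1}{55}\right) - 33 = \left(-238\right) \left(- \frac{58}{55}\right) - 33 = \frac{13804}{55} - 33 = \frac{11989}{55}$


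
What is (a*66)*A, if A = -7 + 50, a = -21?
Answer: -59598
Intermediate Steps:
A = 43
(a*66)*A = -21*66*43 = -1386*43 = -59598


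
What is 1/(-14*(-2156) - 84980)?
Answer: -1/54796 ≈ -1.8249e-5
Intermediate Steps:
1/(-14*(-2156) - 84980) = 1/(30184 - 84980) = 1/(-54796) = -1/54796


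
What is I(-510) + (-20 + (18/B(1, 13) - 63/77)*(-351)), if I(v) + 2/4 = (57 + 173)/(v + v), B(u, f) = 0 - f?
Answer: 422128/561 ≈ 752.46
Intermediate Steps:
B(u, f) = -f
I(v) = -½ + 115/v (I(v) = -½ + (57 + 173)/(v + v) = -½ + 230/((2*v)) = -½ + 230*(1/(2*v)) = -½ + 115/v)
I(-510) + (-20 + (18/B(1, 13) - 63/77)*(-351)) = (½)*(230 - 1*(-510))/(-510) + (-20 + (18/((-1*13)) - 63/77)*(-351)) = (½)*(-1/510)*(230 + 510) + (-20 + (18/(-13) - 63*1/77)*(-351)) = (½)*(-1/510)*740 + (-20 + (18*(-1/13) - 9/11)*(-351)) = -37/51 + (-20 + (-18/13 - 9/11)*(-351)) = -37/51 + (-20 - 315/143*(-351)) = -37/51 + (-20 + 8505/11) = -37/51 + 8285/11 = 422128/561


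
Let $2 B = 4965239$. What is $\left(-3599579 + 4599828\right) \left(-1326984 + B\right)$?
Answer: $\frac{2311846506479}{2} \approx 1.1559 \cdot 10^{12}$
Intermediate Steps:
$B = \frac{4965239}{2}$ ($B = \frac{1}{2} \cdot 4965239 = \frac{4965239}{2} \approx 2.4826 \cdot 10^{6}$)
$\left(-3599579 + 4599828\right) \left(-1326984 + B\right) = \left(-3599579 + 4599828\right) \left(-1326984 + \frac{4965239}{2}\right) = 1000249 \cdot \frac{2311271}{2} = \frac{2311846506479}{2}$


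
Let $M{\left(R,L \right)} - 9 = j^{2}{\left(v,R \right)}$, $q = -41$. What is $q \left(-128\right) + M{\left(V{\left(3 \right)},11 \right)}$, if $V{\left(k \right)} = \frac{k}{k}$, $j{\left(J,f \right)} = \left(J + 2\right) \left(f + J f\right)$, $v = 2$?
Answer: $5401$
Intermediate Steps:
$j{\left(J,f \right)} = \left(2 + J\right) \left(f + J f\right)$
$V{\left(k \right)} = 1$
$M{\left(R,L \right)} = 9 + 144 R^{2}$ ($M{\left(R,L \right)} = 9 + \left(R \left(2 + 2^{2} + 3 \cdot 2\right)\right)^{2} = 9 + \left(R \left(2 + 4 + 6\right)\right)^{2} = 9 + \left(R 12\right)^{2} = 9 + \left(12 R\right)^{2} = 9 + 144 R^{2}$)
$q \left(-128\right) + M{\left(V{\left(3 \right)},11 \right)} = \left(-41\right) \left(-128\right) + \left(9 + 144 \cdot 1^{2}\right) = 5248 + \left(9 + 144 \cdot 1\right) = 5248 + \left(9 + 144\right) = 5248 + 153 = 5401$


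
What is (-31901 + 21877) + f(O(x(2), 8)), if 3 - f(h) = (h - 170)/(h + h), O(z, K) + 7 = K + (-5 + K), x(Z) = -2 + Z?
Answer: -40001/4 ≈ -10000.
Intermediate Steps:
O(z, K) = -12 + 2*K (O(z, K) = -7 + (K + (-5 + K)) = -7 + (-5 + 2*K) = -12 + 2*K)
f(h) = 3 - (-170 + h)/(2*h) (f(h) = 3 - (h - 170)/(h + h) = 3 - (-170 + h)/(2*h))
(-31901 + 21877) + f(O(x(2), 8)) = (-31901 + 21877) + (5/2 + 85/(-12 + 2*8)) = -10024 + (5/2 + 85/(-12 + 16)) = -10024 + (5/2 + 85/4) = -10024 + 95/4 = -40001/4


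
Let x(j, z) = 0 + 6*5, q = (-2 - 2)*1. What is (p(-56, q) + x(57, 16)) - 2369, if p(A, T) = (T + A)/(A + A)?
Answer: -65477/28 ≈ -2338.5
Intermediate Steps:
q = -4 (q = -4*1 = -4)
x(j, z) = 30 (x(j, z) = 0 + 30 = 30)
p(A, T) = (A + T)/(2*A) (p(A, T) = (A + T)/((2*A)) = (A + T)*(1/(2*A)) = (A + T)/(2*A))
(p(-56, q) + x(57, 16)) - 2369 = ((½)*(-56 - 4)/(-56) + 30) - 2369 = ((½)*(-1/56)*(-60) + 30) - 2369 = (15/28 + 30) - 2369 = 855/28 - 2369 = -65477/28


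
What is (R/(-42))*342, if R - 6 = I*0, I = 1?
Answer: -342/7 ≈ -48.857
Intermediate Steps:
R = 6 (R = 6 + 1*0 = 6 + 0 = 6)
(R/(-42))*342 = (6/(-42))*342 = (6*(-1/42))*342 = -⅐*342 = -342/7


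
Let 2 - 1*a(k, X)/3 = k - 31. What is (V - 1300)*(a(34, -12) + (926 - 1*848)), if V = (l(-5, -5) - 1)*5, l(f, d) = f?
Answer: -99750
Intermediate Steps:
a(k, X) = 99 - 3*k (a(k, X) = 6 - 3*(k - 31) = 6 - 3*(-31 + k) = 6 + (93 - 3*k) = 99 - 3*k)
V = -30 (V = (-5 - 1)*5 = -6*5 = -30)
(V - 1300)*(a(34, -12) + (926 - 1*848)) = (-30 - 1300)*((99 - 3*34) + (926 - 1*848)) = -1330*((99 - 102) + (926 - 848)) = -1330*(-3 + 78) = -1330*75 = -99750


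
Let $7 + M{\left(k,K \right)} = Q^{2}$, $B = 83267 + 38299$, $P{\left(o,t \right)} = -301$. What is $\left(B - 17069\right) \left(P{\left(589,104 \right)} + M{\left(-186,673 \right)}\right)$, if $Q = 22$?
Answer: $18391472$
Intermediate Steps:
$B = 121566$
$M{\left(k,K \right)} = 477$ ($M{\left(k,K \right)} = -7 + 22^{2} = -7 + 484 = 477$)
$\left(B - 17069\right) \left(P{\left(589,104 \right)} + M{\left(-186,673 \right)}\right) = \left(121566 - 17069\right) \left(-301 + 477\right) = 104497 \cdot 176 = 18391472$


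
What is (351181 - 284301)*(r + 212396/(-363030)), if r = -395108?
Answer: -959301771325568/36303 ≈ -2.6425e+10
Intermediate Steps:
(351181 - 284301)*(r + 212396/(-363030)) = (351181 - 284301)*(-395108 + 212396/(-363030)) = 66880*(-395108 + 212396*(-1/363030)) = 66880*(-395108 - 106198/181515) = 66880*(-71718134818/181515) = -959301771325568/36303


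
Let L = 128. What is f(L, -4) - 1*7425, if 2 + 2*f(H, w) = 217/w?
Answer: -59625/8 ≈ -7453.1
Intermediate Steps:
f(H, w) = -1 + 217/(2*w) (f(H, w) = -1 + (217/w)/2 = -1 + 217/(2*w))
f(L, -4) - 1*7425 = (217/2 - 1*(-4))/(-4) - 1*7425 = -(217/2 + 4)/4 - 7425 = -¼*225/2 - 7425 = -225/8 - 7425 = -59625/8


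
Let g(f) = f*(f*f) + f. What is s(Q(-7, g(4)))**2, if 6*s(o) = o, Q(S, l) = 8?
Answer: 16/9 ≈ 1.7778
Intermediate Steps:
g(f) = f + f**3 (g(f) = f*f**2 + f = f**3 + f = f + f**3)
s(o) = o/6
s(Q(-7, g(4)))**2 = ((1/6)*8)**2 = (4/3)**2 = 16/9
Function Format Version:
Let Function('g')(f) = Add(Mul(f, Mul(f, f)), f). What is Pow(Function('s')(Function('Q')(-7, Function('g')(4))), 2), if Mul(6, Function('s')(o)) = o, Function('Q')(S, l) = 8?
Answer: Rational(16, 9) ≈ 1.7778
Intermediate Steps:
Function('g')(f) = Add(f, Pow(f, 3)) (Function('g')(f) = Add(Mul(f, Pow(f, 2)), f) = Add(Pow(f, 3), f) = Add(f, Pow(f, 3)))
Function('s')(o) = Mul(Rational(1, 6), o)
Pow(Function('s')(Function('Q')(-7, Function('g')(4))), 2) = Pow(Mul(Rational(1, 6), 8), 2) = Pow(Rational(4, 3), 2) = Rational(16, 9)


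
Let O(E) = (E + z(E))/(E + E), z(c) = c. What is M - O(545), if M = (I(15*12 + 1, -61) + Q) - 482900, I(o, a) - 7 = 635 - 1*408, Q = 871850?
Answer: 389183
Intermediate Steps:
I(o, a) = 234 (I(o, a) = 7 + (635 - 1*408) = 7 + (635 - 408) = 7 + 227 = 234)
O(E) = 1 (O(E) = (E + E)/(E + E) = (2*E)/((2*E)) = (2*E)*(1/(2*E)) = 1)
M = 389184 (M = (234 + 871850) - 482900 = 872084 - 482900 = 389184)
M - O(545) = 389184 - 1*1 = 389184 - 1 = 389183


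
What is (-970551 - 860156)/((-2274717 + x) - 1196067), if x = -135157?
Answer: 1830707/3605941 ≈ 0.50769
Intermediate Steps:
(-970551 - 860156)/((-2274717 + x) - 1196067) = (-970551 - 860156)/((-2274717 - 135157) - 1196067) = -1830707/(-2409874 - 1196067) = -1830707/(-3605941) = -1830707*(-1/3605941) = 1830707/3605941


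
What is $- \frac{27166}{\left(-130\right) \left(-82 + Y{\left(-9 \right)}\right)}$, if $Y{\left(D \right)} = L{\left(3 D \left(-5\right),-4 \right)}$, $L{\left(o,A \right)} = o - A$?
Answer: $\frac{13583}{3705} \approx 3.6661$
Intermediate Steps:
$Y{\left(D \right)} = 4 - 15 D$ ($Y{\left(D \right)} = 3 D \left(-5\right) - -4 = - 15 D + 4 = 4 - 15 D$)
$- \frac{27166}{\left(-130\right) \left(-82 + Y{\left(-9 \right)}\right)} = - \frac{27166}{\left(-130\right) \left(-82 + \left(4 - -135\right)\right)} = - \frac{27166}{\left(-130\right) \left(-82 + \left(4 + 135\right)\right)} = - \frac{27166}{\left(-130\right) \left(-82 + 139\right)} = - \frac{27166}{\left(-130\right) 57} = - \frac{27166}{-7410} = \left(-27166\right) \left(- \frac{1}{7410}\right) = \frac{13583}{3705}$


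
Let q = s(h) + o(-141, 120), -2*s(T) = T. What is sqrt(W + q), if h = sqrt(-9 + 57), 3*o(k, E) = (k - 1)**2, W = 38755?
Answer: sqrt(409287 - 18*sqrt(3))/3 ≈ 213.24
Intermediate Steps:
o(k, E) = (-1 + k)**2/3 (o(k, E) = (k - 1)**2/3 = (-1 + k)**2/3)
h = 4*sqrt(3) (h = sqrt(48) = 4*sqrt(3) ≈ 6.9282)
s(T) = -T/2
q = 20164/3 - 2*sqrt(3) (q = -2*sqrt(3) + (-1 - 141)**2/3 = -2*sqrt(3) + (1/3)*(-142)**2 = -2*sqrt(3) + (1/3)*20164 = -2*sqrt(3) + 20164/3 = 20164/3 - 2*sqrt(3) ≈ 6717.9)
sqrt(W + q) = sqrt(38755 + (20164/3 - 2*sqrt(3))) = sqrt(136429/3 - 2*sqrt(3))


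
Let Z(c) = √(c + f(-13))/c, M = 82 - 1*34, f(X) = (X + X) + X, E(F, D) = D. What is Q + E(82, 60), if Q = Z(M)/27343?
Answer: 26249281/437488 ≈ 60.000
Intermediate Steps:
f(X) = 3*X (f(X) = 2*X + X = 3*X)
M = 48 (M = 82 - 34 = 48)
Z(c) = √(-39 + c)/c (Z(c) = √(c + 3*(-13))/c = √(c - 39)/c = √(-39 + c)/c)
Q = 1/437488 (Q = (√(-39 + 48)/48)/27343 = (√9/48)*(1/27343) = ((1/48)*3)*(1/27343) = (1/16)*(1/27343) = 1/437488 ≈ 2.2858e-6)
Q + E(82, 60) = 1/437488 + 60 = 26249281/437488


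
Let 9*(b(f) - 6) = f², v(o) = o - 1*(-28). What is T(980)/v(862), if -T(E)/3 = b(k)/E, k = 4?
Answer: -1/37380 ≈ -2.6752e-5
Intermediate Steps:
v(o) = 28 + o (v(o) = o + 28 = 28 + o)
b(f) = 6 + f²/9
T(E) = -70/(3*E) (T(E) = -3*(6 + (⅑)*4²)/E = -3*(6 + (⅑)*16)/E = -3*(6 + 16/9)/E = -70/(3*E))
T(980)/v(862) = (-70/3/980)/(28 + 862) = -70/3*1/980/890 = -1/42*1/890 = -1/37380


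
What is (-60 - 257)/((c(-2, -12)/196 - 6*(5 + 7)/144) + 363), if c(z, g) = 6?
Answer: -15533/17764 ≈ -0.87441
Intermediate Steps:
(-60 - 257)/((c(-2, -12)/196 - 6*(5 + 7)/144) + 363) = (-60 - 257)/((6/196 - 6*(5 + 7)/144) + 363) = -317/((6*(1/196) - 6*12*(1/144)) + 363) = -317/((3/98 - 72*1/144) + 363) = -317/((3/98 - 1/2) + 363) = -317/(-23/49 + 363) = -317/17764/49 = -317*49/17764 = -15533/17764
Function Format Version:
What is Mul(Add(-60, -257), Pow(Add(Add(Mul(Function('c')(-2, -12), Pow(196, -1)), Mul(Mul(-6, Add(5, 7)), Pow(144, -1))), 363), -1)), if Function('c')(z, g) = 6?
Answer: Rational(-15533, 17764) ≈ -0.87441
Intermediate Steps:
Mul(Add(-60, -257), Pow(Add(Add(Mul(Function('c')(-2, -12), Pow(196, -1)), Mul(Mul(-6, Add(5, 7)), Pow(144, -1))), 363), -1)) = Mul(Add(-60, -257), Pow(Add(Add(Mul(6, Pow(196, -1)), Mul(Mul(-6, Add(5, 7)), Pow(144, -1))), 363), -1)) = Mul(-317, Pow(Add(Add(Mul(6, Rational(1, 196)), Mul(Mul(-6, 12), Rational(1, 144))), 363), -1)) = Mul(-317, Pow(Add(Add(Rational(3, 98), Mul(-72, Rational(1, 144))), 363), -1)) = Mul(-317, Pow(Add(Add(Rational(3, 98), Rational(-1, 2)), 363), -1)) = Mul(-317, Pow(Add(Rational(-23, 49), 363), -1)) = Mul(-317, Pow(Rational(17764, 49), -1)) = Mul(-317, Rational(49, 17764)) = Rational(-15533, 17764)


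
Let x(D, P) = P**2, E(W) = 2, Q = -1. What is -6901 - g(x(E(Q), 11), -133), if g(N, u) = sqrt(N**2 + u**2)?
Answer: -6901 - sqrt(32330) ≈ -7080.8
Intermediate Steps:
-6901 - g(x(E(Q), 11), -133) = -6901 - sqrt((11**2)**2 + (-133)**2) = -6901 - sqrt(121**2 + 17689) = -6901 - sqrt(14641 + 17689) = -6901 - sqrt(32330)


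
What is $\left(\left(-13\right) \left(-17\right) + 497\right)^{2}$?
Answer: $515524$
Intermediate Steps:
$\left(\left(-13\right) \left(-17\right) + 497\right)^{2} = \left(221 + 497\right)^{2} = 718^{2} = 515524$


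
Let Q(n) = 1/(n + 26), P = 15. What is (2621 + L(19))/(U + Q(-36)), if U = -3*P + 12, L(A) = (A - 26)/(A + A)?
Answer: -497955/6289 ≈ -79.179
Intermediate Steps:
L(A) = (-26 + A)/(2*A) (L(A) = (-26 + A)/((2*A)) = (-26 + A)*(1/(2*A)) = (-26 + A)/(2*A))
Q(n) = 1/(26 + n)
U = -33 (U = -3*15 + 12 = -45 + 12 = -33)
(2621 + L(19))/(U + Q(-36)) = (2621 + (1/2)*(-26 + 19)/19)/(-33 + 1/(26 - 36)) = (2621 + (1/2)*(1/19)*(-7))/(-33 + 1/(-10)) = (2621 - 7/38)/(-33 - 1/10) = 99591/(38*(-331/10)) = (99591/38)*(-10/331) = -497955/6289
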